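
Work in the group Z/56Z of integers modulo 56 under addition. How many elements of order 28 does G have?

12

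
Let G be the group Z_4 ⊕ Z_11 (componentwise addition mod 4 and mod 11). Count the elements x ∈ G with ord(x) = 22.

10

An element (a,b) has order lcm(ord(a), ord(b)); count pairs with lcm equal to 22.
Enumerating gives 10 such elements.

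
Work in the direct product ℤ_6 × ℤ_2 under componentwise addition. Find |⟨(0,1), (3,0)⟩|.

|⟨(0,1)⟩| = 2 and |⟨(3,0)⟩| = 2, so |H| is a multiple of lcm(2, 2) = 2 and divides |G| = 12.
Closing under the operation: H = {(0,0), (0,1), (3,0), (3,1)}, so |H| = 4.

4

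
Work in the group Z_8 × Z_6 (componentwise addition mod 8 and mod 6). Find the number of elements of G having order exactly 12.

8

An element (a,b) has order lcm(ord(a), ord(b)); count pairs with lcm equal to 12.
Enumerating gives 8 such elements.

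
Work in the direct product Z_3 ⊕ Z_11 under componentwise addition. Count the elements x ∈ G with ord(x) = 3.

2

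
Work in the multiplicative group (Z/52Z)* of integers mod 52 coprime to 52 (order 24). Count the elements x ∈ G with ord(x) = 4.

The elements of order 4 are: 5, 21, 31, 47.
That's 4.

4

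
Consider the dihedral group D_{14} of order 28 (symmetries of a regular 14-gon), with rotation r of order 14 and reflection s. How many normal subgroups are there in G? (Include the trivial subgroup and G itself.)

7

G has 28 subgroups. Checking conjugation-invariance by order — order 1: 1/1 normal; order 2: 1/15 normal; order 4: 0/7 normal; order 7: 1/1 normal; order 14: 3/3 normal; order 28: 1/1 normal.
Total normal subgroups: 7.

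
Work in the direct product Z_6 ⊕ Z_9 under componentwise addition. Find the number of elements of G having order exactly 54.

0

An element (a,b) has order lcm(ord(a), ord(b)); count pairs with lcm equal to 54.
Enumerating gives 0 such elements.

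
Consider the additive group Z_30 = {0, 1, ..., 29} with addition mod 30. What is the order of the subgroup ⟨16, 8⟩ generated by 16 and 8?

|⟨16⟩| = 15 and |⟨8⟩| = 15, so |H| is a multiple of lcm(15, 15) = 15 and divides |G| = 30.
Closing under the operation: H = {0, 2, 4, 6, 8, 10, 12, 14, 16, 18, 20, 22, 24, 26, 28}, so |H| = 15.

15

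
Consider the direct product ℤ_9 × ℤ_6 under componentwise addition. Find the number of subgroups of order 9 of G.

4

|G| = 54 and 9 | 54, so subgroups of order 9 are possible by Lagrange.
The subgroups of order 9 are: {(0,0), (0,2), (0,4), (3,0), (3,2), (3,4), (6,0), (6,2), (6,4)}; {(0,0), (1,0), (2,0), (3,0), (4,0), (5,0), (6,0), (7,0), (8,0)}; {(0,0), (1,2), (2,4), (3,0), (4,2), (5,4), (6,0), (7,2), (8,4)}; {(0,0), (1,4), (2,2), (3,0), (4,4), (5,2), (6,0), (7,4), (8,2)}.
So G has 4 subgroups of order 9.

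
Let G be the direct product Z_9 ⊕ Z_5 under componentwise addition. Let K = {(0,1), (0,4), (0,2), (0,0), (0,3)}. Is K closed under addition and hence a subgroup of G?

Yes

|K| = 5 divides |G| = 45, consistent with Lagrange.
K contains the identity, every element's inverse is in K, and K is closed under +: it is a subgroup.
In fact K = ⟨(0,1)⟩.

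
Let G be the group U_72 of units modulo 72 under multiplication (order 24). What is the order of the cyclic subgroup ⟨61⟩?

Compute successive powers of 61 mod 72: 61, 49, 37, 25, 13, 1; 61^6 ≡ 1 (mod 72).
So |⟨61⟩| = 6.

6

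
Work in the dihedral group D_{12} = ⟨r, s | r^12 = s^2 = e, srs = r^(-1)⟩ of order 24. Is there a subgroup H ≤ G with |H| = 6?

Yes

6 | 24. A subgroup of order 6 is {e, r^2, r^4, r^6, r^8, r^10}.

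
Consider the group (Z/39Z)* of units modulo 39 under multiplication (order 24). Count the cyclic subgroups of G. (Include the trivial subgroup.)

12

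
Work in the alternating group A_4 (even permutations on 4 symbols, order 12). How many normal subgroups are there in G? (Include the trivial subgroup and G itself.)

3

G has 10 subgroups. Checking conjugation-invariance by order — order 1: 1/1 normal; order 2: 0/3 normal; order 3: 0/4 normal; order 4: 1/1 normal; order 12: 1/1 normal.
Total normal subgroups: 3.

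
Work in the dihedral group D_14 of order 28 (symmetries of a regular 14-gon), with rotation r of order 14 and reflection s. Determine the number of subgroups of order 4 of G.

7

|G| = 28 and 4 | 28, so subgroups of order 4 are possible by Lagrange.
The subgroups of order 4 are: {e, r^7, r^3s, r^10s}; {e, r^7, r^4s, r^11s}; {e, r^7, r^5s, r^12s}; {e, r^7, r^6s, r^13s}; … (7 in all).
So G has 7 subgroups of order 4.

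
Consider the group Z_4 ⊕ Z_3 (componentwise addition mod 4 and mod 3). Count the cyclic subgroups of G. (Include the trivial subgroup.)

6

Group the elements of G by the cyclic subgroup they generate; each cyclic subgroup of order d accounts for φ(d) elements.
Cyclic subgroups by order — order 1: 1; order 2: 1; order 3: 1; order 4: 1; order 6: 1; order 12: 1.
Total: 6.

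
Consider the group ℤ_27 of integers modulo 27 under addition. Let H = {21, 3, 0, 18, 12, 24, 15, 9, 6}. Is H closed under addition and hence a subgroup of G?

Yes

|H| = 9 divides |G| = 27, consistent with Lagrange.
H contains the identity, every element's inverse is in H, and H is closed under +: it is a subgroup.
In fact H = ⟨3⟩.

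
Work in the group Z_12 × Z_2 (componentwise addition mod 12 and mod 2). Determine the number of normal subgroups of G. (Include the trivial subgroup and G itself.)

16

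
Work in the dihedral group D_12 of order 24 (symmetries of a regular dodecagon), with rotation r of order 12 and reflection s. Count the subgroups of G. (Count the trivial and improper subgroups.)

|G| = 24, so by Lagrange every subgroup order divides 24. Divisors: 1, 2, 3, 4, 6, 8, 12, 24.
Subgroups by order — order 1: 1; order 2: 13; order 3: 1; order 4: 7; order 6: 5; order 8: 3; order 12: 3; order 24: 1.
Total: 1 + 13 + 1 + 7 + 5 + 3 + 3 + 1 = 34.

34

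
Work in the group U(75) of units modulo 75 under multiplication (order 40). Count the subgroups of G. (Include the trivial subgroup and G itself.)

16

|G| = 40, so by Lagrange every subgroup order divides 40. Divisors: 1, 2, 4, 5, 8, 10, 20, 40.
Subgroups by order — order 1: 1; order 2: 3; order 4: 3; order 5: 1; order 8: 1; order 10: 3; order 20: 3; order 40: 1.
Total: 1 + 3 + 3 + 1 + 1 + 3 + 3 + 1 = 16.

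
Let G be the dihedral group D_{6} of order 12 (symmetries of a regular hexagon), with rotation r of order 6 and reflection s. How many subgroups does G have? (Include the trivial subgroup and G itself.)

16

|G| = 12, so by Lagrange every subgroup order divides 12. Divisors: 1, 2, 3, 4, 6, 12.
Subgroups by order — order 1: 1; order 2: 7; order 3: 1; order 4: 3; order 6: 3; order 12: 1.
Total: 1 + 7 + 1 + 3 + 3 + 1 = 16.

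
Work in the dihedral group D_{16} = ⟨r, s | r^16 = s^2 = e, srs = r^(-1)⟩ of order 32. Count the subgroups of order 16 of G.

3

|G| = 32 and 16 | 32, so subgroups of order 16 are possible by Lagrange.
The subgroups of order 16 are: {e, r, r^2, r^3, r^4, r^5, r^6, r^7, r^8, r^9, r^10, r^11, r^12, r^13, r^14, r^15}; {e, r^2, r^4, r^6, r^8, r^10, r^12, r^14, s, r^2s, r^4s, r^6s, r^8s, r^10s, r^12s, r^14s}; {e, r^2, r^4, r^6, r^8, r^10, r^12, r^14, rs, r^3s, r^5s, r^7s, r^9s, r^11s, r^13s, r^15s}.
So G has 3 subgroups of order 16.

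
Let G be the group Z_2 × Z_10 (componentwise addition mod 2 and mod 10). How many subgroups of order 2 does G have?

3

|G| = 20 and 2 | 20, so subgroups of order 2 are possible by Lagrange.
The subgroups of order 2 are: {(0,0), (0,5)}; {(0,0), (1,0)}; {(0,0), (1,5)}.
So G has 3 subgroups of order 2.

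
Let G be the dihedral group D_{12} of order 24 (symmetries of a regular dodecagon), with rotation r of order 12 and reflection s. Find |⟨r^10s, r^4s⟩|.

4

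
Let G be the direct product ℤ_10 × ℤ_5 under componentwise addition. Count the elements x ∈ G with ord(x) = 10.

24

An element (a,b) has order lcm(ord(a), ord(b)); count pairs with lcm equal to 10.
Enumerating gives 24 such elements.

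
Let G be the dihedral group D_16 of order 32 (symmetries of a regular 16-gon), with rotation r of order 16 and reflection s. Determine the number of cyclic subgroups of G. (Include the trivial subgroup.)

21

Each element a generates a cyclic subgroup ⟨a⟩; distinct elements may generate the same one (a cyclic group of order d has φ(d) generators).
Cyclic subgroups by order — order 1: 1; order 2: 17; order 4: 1; order 8: 1; order 16: 1.
Total: 21.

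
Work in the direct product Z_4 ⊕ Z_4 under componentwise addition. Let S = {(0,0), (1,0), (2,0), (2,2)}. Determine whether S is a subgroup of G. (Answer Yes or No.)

No

(1,0) ∈ S but its inverse (3,0) ∉ S, so S is not a subgroup.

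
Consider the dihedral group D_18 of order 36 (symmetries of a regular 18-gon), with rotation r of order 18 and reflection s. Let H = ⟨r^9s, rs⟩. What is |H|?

18

|⟨r^9s⟩| = 2 and |⟨rs⟩| = 2, so |H| is a multiple of lcm(2, 2) = 2 and divides |G| = 36.
Closing under the operation: H = {e, r^2, r^4, r^6, r^8, r^10, r^12, r^14, r^16, rs, r^3s, r^5s, r^7s, r^9s, r^11s, r^13s, r^15s, r^17s}, so |H| = 18.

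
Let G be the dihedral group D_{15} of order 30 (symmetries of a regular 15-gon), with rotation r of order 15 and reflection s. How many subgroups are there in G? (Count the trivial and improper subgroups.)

28

|G| = 30, so by Lagrange every subgroup order divides 30. Divisors: 1, 2, 3, 5, 6, 10, 15, 30.
Subgroups by order — order 1: 1; order 2: 15; order 3: 1; order 5: 1; order 6: 5; order 10: 3; order 15: 1; order 30: 1.
Total: 1 + 15 + 1 + 1 + 5 + 3 + 1 + 1 = 28.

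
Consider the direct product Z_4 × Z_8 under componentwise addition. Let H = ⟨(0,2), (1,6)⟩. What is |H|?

|⟨(0,2)⟩| = 4 and |⟨(1,6)⟩| = 4, so |H| is a multiple of lcm(4, 4) = 4 and divides |G| = 32.
Closing under the operation: H = {(0,0), (0,2), (0,4), (0,6), (1,0), (1,2), (1,4), (1,6), (2,0), (2,2), (2,4), (2,6), (3,0), (3,2), (3,4), (3,6)}, so |H| = 16.

16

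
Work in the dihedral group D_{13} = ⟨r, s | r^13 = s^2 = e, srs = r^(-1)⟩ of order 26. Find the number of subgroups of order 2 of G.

|G| = 26 and 2 | 26, so subgroups of order 2 are possible by Lagrange.
The subgroups of order 2 are: {e, r^10s}; {e, r^11s}; {e, r^12s}; {e, r^2s}; … (13 in all).
So G has 13 subgroups of order 2.

13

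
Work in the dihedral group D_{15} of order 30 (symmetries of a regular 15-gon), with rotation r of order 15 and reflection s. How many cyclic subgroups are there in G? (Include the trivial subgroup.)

Each element a generates a cyclic subgroup ⟨a⟩; distinct elements may generate the same one (a cyclic group of order d has φ(d) generators).
Cyclic subgroups by order — order 1: 1; order 2: 15; order 3: 1; order 5: 1; order 15: 1.
Total: 19.

19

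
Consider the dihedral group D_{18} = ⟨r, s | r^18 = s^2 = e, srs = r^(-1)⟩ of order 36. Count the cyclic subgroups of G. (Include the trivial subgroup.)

24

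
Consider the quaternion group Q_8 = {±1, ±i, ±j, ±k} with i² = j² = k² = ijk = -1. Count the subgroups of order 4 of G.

3

|G| = 8 and 4 | 8, so subgroups of order 4 are possible by Lagrange.
The subgroups of order 4 are: {1, -1, i, -i}; {1, -1, j, -j}; {1, -1, k, -k}.
So G has 3 subgroups of order 4.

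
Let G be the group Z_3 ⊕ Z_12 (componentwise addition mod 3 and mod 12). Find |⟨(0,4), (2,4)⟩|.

9

|⟨(0,4)⟩| = 3 and |⟨(2,4)⟩| = 3, so |H| is a multiple of lcm(3, 3) = 3 and divides |G| = 36.
Closing under the operation: H = {(0,0), (0,4), (0,8), (1,0), (1,4), (1,8), (2,0), (2,4), (2,8)}, so |H| = 9.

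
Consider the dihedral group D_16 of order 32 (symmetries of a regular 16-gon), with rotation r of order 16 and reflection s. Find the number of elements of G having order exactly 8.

The elements of order 8 are: r^2, r^6, r^10, r^14.
That's 4.

4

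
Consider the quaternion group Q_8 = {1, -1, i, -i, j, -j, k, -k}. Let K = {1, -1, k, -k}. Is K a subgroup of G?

|K| = 4 divides |G| = 8, consistent with Lagrange.
K contains the identity, every element's inverse is in K, and K is closed under ·: it is a subgroup.
In fact K = ⟨-k⟩.

Yes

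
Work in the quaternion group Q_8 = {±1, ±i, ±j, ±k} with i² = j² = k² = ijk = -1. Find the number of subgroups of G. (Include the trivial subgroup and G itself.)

|G| = 8, so by Lagrange every subgroup order divides 8. Divisors: 1, 2, 4, 8.
Subgroups by order — order 1: 1; order 2: 1; order 4: 3; order 8: 1.
Total: 1 + 1 + 3 + 1 = 6.

6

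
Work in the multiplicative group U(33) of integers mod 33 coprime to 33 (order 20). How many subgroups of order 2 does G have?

|G| = 20 and 2 | 20, so subgroups of order 2 are possible by Lagrange.
The subgroups of order 2 are: {1, 10}; {1, 23}; {1, 32}.
So G has 3 subgroups of order 2.

3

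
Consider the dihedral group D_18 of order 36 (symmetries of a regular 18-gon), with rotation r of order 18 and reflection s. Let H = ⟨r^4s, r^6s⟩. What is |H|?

18

|⟨r^4s⟩| = 2 and |⟨r^6s⟩| = 2, so |H| is a multiple of lcm(2, 2) = 2 and divides |G| = 36.
Closing under the operation: H = {e, r^2, r^4, r^6, r^8, r^10, r^12, r^14, r^16, s, r^2s, r^4s, r^6s, r^8s, r^10s, r^12s, r^14s, r^16s}, so |H| = 18.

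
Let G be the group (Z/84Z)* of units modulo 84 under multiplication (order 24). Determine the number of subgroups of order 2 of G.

7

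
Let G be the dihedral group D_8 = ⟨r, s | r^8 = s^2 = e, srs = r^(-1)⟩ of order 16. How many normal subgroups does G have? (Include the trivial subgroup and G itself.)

7

G has 19 subgroups. Checking conjugation-invariance by order — order 1: 1/1 normal; order 2: 1/9 normal; order 4: 1/5 normal; order 8: 3/3 normal; order 16: 1/1 normal.
Total normal subgroups: 7.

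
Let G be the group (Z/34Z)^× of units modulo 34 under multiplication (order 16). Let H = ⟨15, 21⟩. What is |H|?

8

|⟨15⟩| = 8 and |⟨21⟩| = 4, so |H| is a multiple of lcm(8, 4) = 8 and divides |G| = 16.
Closing under the operation: H = {1, 9, 13, 15, 19, 21, 25, 33}, so |H| = 8.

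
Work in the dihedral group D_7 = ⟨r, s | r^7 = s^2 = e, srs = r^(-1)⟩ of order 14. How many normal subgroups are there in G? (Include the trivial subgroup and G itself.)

3

G has 10 subgroups. Checking conjugation-invariance by order — order 1: 1/1 normal; order 2: 0/7 normal; order 7: 1/1 normal; order 14: 1/1 normal.
Total normal subgroups: 3.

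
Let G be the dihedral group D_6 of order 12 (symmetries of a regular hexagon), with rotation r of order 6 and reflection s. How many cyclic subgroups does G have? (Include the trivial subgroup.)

10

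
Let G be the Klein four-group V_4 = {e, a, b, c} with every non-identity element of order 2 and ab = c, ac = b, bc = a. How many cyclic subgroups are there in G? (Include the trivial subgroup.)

4

A cyclic subgroup of order d is generated by each of its φ(d) elements of order d, so the cyclic subgroups of order d number (#elements of order d)/φ(d).
Cyclic subgroups by order — order 1: 1; order 2: 3.
Total: 4.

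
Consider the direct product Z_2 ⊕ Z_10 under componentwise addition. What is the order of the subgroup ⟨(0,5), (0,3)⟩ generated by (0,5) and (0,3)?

10

|⟨(0,5)⟩| = 2 and |⟨(0,3)⟩| = 10, so |H| is a multiple of lcm(2, 10) = 10 and divides |G| = 20.
Closing under the operation: H = {(0,0), (0,1), (0,2), (0,3), (0,4), (0,5), (0,6), (0,7), (0,8), (0,9)}, so |H| = 10.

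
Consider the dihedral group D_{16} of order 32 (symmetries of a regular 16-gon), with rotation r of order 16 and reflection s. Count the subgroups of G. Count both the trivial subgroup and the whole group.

|G| = 32, so by Lagrange every subgroup order divides 32. Divisors: 1, 2, 4, 8, 16, 32.
Subgroups by order — order 1: 1; order 2: 17; order 4: 9; order 8: 5; order 16: 3; order 32: 1.
Total: 1 + 17 + 9 + 5 + 3 + 1 = 36.

36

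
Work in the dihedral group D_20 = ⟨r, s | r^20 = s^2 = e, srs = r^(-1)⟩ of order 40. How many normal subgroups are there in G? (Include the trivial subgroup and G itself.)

9

G has 48 subgroups. Checking conjugation-invariance by order — order 1: 1/1 normal; order 2: 1/21 normal; order 4: 1/11 normal; order 5: 1/1 normal; order 8: 0/5 normal; order 10: 1/5 normal; order 20: 3/3 normal; order 40: 1/1 normal.
Total normal subgroups: 9.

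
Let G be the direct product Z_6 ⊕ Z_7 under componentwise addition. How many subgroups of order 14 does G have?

1

|G| = 42 and 14 | 42, so subgroups of order 14 are possible by Lagrange.
The subgroups of order 14 are: {(0,0), (0,1), (0,2), (0,3), (0,4), (0,5), (0,6), (3,0), (3,1), (3,2), (3,3), (3,4), (3,5), (3,6)}.
So G has 1 subgroup of order 14.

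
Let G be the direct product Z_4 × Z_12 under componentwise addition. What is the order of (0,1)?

The order of (0,1) in Z_4 × Z_12 is lcm(ord(0) in Z_4, ord(1) in Z_12).
ord(0) = 1 and ord(1) = 12, so |⟨(0,1)⟩| = lcm(1, 12) = 12.

12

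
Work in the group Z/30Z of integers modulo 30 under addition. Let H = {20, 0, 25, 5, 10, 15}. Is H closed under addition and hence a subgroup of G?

|H| = 6 divides |G| = 30, consistent with Lagrange.
H contains the identity, every element's inverse is in H, and H is closed under +: it is a subgroup.
In fact H = ⟨5⟩.

Yes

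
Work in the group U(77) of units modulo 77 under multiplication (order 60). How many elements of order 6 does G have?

The elements of order 6 are: 10, 12, 32, 45, 54, 65.
That's 6.

6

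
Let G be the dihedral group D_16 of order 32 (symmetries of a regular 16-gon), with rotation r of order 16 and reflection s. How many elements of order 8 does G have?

4

The elements of order 8 are: r^2, r^6, r^10, r^14.
That's 4.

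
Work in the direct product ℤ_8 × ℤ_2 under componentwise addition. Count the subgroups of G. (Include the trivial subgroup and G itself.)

11

|G| = 16, so by Lagrange every subgroup order divides 16. Divisors: 1, 2, 4, 8, 16.
Subgroups by order — order 1: 1; order 2: 3; order 4: 3; order 8: 3; order 16: 1.
Total: 1 + 3 + 3 + 3 + 1 = 11.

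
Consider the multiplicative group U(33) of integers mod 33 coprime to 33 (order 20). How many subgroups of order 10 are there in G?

3

|G| = 20 and 10 | 20, so subgroups of order 10 are possible by Lagrange.
The subgroups of order 10 are: {1, 4, 7, 10, 13, 16, 19, 25, 28, 31}; {1, 4, 5, 14, 16, 20, 23, 25, 26, 31}; {1, 2, 4, 8, 16, 17, 25, 29, 31, 32}.
So G has 3 subgroups of order 10.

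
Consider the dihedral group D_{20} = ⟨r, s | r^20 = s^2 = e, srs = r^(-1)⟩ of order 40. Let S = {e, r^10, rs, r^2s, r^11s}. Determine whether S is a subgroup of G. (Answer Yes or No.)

Closure fails: r^11s · r^2s = r^9 ∉ S. So S is not a subgroup.

No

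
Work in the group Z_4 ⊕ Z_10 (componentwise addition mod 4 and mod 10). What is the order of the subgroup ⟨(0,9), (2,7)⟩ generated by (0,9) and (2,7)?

20

|⟨(0,9)⟩| = 10 and |⟨(2,7)⟩| = 10, so |H| is a multiple of lcm(10, 10) = 10 and divides |G| = 40.
Closing under the operation: H = {(0,0), (0,1), (0,2), (0,3), (0,4), (0,5), (0,6), (0,7), (0,8), (0,9), (2,0), (2,1), (2,2), (2,3), (2,4), (2,5), (2,6), (2,7), (2,8), (2,9)}, so |H| = 20.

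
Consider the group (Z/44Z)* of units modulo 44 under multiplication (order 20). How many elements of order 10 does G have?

12

Enumerating element orders in G gives 12 elements of order 10.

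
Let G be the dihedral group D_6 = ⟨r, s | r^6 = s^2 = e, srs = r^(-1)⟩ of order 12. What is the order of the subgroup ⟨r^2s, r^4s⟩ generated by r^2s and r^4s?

6

|⟨r^2s⟩| = 2 and |⟨r^4s⟩| = 2, so |H| is a multiple of lcm(2, 2) = 2 and divides |G| = 12.
Closing under the operation: H = {e, r^2, r^4, s, r^2s, r^4s}, so |H| = 6.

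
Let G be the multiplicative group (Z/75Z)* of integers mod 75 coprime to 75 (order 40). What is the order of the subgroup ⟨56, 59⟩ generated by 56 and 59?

20

|⟨56⟩| = 10 and |⟨59⟩| = 10, so |H| is a multiple of lcm(10, 10) = 10 and divides |G| = 40.
Closing under the operation: H = {1, 4, 11, 14, 16, 19, 26, 29, 31, 34, 41, 44, 46, 49, 56, 59, 61, 64, 71, 74}, so |H| = 20.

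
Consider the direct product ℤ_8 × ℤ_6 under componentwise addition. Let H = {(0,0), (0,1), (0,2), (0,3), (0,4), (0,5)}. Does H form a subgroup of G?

Yes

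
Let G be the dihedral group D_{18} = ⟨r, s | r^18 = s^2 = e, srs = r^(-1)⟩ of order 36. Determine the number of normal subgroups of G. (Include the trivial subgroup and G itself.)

G has 45 subgroups. Checking conjugation-invariance by order — order 1: 1/1 normal; order 2: 1/19 normal; order 3: 1/1 normal; order 4: 0/9 normal; order 6: 1/7 normal; order 9: 1/1 normal; order 12: 0/3 normal; order 18: 3/3 normal; order 36: 1/1 normal.
Total normal subgroups: 9.

9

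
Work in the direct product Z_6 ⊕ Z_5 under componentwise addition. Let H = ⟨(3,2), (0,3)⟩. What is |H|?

|⟨(3,2)⟩| = 10 and |⟨(0,3)⟩| = 5, so |H| is a multiple of lcm(10, 5) = 10 and divides |G| = 30.
Closing under the operation: H = {(0,0), (0,1), (0,2), (0,3), (0,4), (3,0), (3,1), (3,2), (3,3), (3,4)}, so |H| = 10.

10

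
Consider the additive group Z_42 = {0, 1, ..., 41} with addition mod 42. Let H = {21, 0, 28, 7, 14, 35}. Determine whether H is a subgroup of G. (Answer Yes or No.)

Yes

|H| = 6 divides |G| = 42, consistent with Lagrange.
H contains the identity, every element's inverse is in H, and H is closed under +: it is a subgroup.
In fact H = ⟨35⟩.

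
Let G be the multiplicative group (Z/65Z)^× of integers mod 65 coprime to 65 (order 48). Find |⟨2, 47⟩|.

24

|⟨2⟩| = 12 and |⟨47⟩| = 4, so |H| is a multiple of lcm(12, 4) = 12 and divides |G| = 48.
Closing under the operation: H = {1, 2, 4, 7, 8, 9, 14, 16, 18, 28, 29, 32, 33, 36, 37, 47, 49, 51, 56, 57, 58, 61, 63, 64}, so |H| = 24.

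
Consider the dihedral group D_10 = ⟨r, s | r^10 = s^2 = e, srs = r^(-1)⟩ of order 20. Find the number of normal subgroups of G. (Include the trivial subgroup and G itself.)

G has 22 subgroups. Checking conjugation-invariance by order — order 1: 1/1 normal; order 2: 1/11 normal; order 4: 0/5 normal; order 5: 1/1 normal; order 10: 3/3 normal; order 20: 1/1 normal.
Total normal subgroups: 7.

7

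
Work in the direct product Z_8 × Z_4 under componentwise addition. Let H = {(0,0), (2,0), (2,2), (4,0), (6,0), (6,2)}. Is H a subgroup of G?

|H| = 6 does not divide |G| = 32, so by Lagrange H is not a subgroup.

No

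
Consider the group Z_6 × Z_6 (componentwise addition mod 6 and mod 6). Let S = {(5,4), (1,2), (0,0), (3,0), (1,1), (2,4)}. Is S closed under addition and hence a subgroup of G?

No

(2,4) ∈ S but its inverse (4,2) ∉ S, so S is not a subgroup.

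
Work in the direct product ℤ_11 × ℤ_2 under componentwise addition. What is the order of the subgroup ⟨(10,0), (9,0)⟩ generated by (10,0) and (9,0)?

|⟨(10,0)⟩| = 11 and |⟨(9,0)⟩| = 11, so |H| is a multiple of lcm(11, 11) = 11 and divides |G| = 22.
Closing under the operation: H = {(0,0), (1,0), (2,0), (3,0), (4,0), (5,0), (6,0), (7,0), (8,0), (9,0), (10,0)}, so |H| = 11.

11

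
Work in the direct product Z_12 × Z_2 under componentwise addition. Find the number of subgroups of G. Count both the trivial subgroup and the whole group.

|G| = 24, so by Lagrange every subgroup order divides 24. Divisors: 1, 2, 3, 4, 6, 8, 12, 24.
Subgroups by order — order 1: 1; order 2: 3; order 3: 1; order 4: 3; order 6: 3; order 8: 1; order 12: 3; order 24: 1.
Total: 1 + 3 + 1 + 3 + 3 + 1 + 3 + 1 = 16.

16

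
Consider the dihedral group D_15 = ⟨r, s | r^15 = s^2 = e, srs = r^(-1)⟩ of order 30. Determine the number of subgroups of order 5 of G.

1

|G| = 30 and 5 | 30, so subgroups of order 5 are possible by Lagrange.
The subgroups of order 5 are: {e, r^3, r^6, r^9, r^12}.
So G has 1 subgroup of order 5.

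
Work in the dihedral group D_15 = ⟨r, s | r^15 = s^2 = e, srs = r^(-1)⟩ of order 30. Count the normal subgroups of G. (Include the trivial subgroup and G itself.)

G has 28 subgroups. Checking conjugation-invariance by order — order 1: 1/1 normal; order 2: 0/15 normal; order 3: 1/1 normal; order 5: 1/1 normal; order 6: 0/5 normal; order 10: 0/3 normal; order 15: 1/1 normal; order 30: 1/1 normal.
Total normal subgroups: 5.

5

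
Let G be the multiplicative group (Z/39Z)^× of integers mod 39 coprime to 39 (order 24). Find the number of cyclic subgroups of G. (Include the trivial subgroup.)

12

A cyclic subgroup of order d is generated by each of its φ(d) elements of order d, so the cyclic subgroups of order d number (#elements of order d)/φ(d).
Cyclic subgroups by order — order 1: 1; order 2: 3; order 3: 1; order 4: 2; order 6: 3; order 12: 2.
Total: 12.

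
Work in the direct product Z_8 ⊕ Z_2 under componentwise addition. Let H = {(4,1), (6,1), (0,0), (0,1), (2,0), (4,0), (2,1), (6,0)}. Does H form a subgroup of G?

Yes

|H| = 8 divides |G| = 16, consistent with Lagrange.
H contains the identity, every element's inverse is in H, and H is closed under +: it is a subgroup.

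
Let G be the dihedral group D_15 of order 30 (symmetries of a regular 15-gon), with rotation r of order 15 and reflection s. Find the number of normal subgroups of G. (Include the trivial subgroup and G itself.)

G has 28 subgroups. Checking conjugation-invariance by order — order 1: 1/1 normal; order 2: 0/15 normal; order 3: 1/1 normal; order 5: 1/1 normal; order 6: 0/5 normal; order 10: 0/3 normal; order 15: 1/1 normal; order 30: 1/1 normal.
Total normal subgroups: 5.

5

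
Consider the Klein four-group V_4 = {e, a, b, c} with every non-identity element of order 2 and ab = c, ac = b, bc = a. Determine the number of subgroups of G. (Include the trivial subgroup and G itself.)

|G| = 4, so by Lagrange every subgroup order divides 4. Divisors: 1, 2, 4.
Subgroups by order — order 1: 1; order 2: 3; order 4: 1.
Total: 1 + 3 + 1 = 5.

5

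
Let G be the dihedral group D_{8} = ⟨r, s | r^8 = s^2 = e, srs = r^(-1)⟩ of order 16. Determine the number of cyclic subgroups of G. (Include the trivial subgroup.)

12

A cyclic subgroup of order d is generated by each of its φ(d) elements of order d, so the cyclic subgroups of order d number (#elements of order d)/φ(d).
Cyclic subgroups by order — order 1: 1; order 2: 9; order 4: 1; order 8: 1.
Total: 12.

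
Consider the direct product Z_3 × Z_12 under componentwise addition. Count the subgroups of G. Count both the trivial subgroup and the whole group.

|G| = 36, so by Lagrange every subgroup order divides 36. Divisors: 1, 2, 3, 4, 6, 9, 12, 18, 36.
Subgroups by order — order 1: 1; order 2: 1; order 3: 4; order 4: 1; order 6: 4; order 9: 1; order 12: 4; order 18: 1; order 36: 1.
Total: 1 + 1 + 4 + 1 + 4 + 1 + 4 + 1 + 1 = 18.

18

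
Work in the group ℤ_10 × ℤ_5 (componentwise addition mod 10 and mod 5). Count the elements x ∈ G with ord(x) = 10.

24

An element (a,b) has order lcm(ord(a), ord(b)); count pairs with lcm equal to 10.
Enumerating gives 24 such elements.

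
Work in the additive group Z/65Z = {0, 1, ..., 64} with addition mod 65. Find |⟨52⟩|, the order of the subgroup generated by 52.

In Z/65Z, the order of an element a is n/gcd(a, n).
gcd(52, 65) = 13, so |⟨52⟩| = 65/13 = 5.

5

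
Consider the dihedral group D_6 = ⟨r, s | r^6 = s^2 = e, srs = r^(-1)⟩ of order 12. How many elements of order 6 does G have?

2

The elements of order 6 are: r, r^5.
That's 2.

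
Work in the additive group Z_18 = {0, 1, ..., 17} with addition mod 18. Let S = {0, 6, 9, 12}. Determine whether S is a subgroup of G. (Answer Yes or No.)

No

|S| = 4 does not divide |G| = 18, so by Lagrange S is not a subgroup.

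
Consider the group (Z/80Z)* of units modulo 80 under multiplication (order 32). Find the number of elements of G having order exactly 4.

Enumerating element orders in G gives 24 elements of order 4.

24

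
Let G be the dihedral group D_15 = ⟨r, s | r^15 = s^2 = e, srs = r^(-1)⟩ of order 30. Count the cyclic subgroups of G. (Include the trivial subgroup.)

19

Each element a generates a cyclic subgroup ⟨a⟩; distinct elements may generate the same one (a cyclic group of order d has φ(d) generators).
Cyclic subgroups by order — order 1: 1; order 2: 15; order 3: 1; order 5: 1; order 15: 1.
Total: 19.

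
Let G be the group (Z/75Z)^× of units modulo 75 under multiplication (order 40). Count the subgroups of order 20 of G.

3

|G| = 40 and 20 | 40, so subgroups of order 20 are possible by Lagrange.
The subgroups of order 20 are: {1, 4, 11, 14, 16, 19, 26, 29, 31, 34, 41, 44, 46, 49, 56, 59, 61, 64, 71, 74}; {1, 4, 7, 13, 16, 19, 22, 28, 31, 34, 37, 43, 46, 49, 52, 58, 61, 64, 67, 73}; {1, 2, 4, 8, 16, 17, 19, 23, 31, 32, 34, 38, 46, 47, 49, 53, 61, 62, 64, 68}.
So G has 3 subgroups of order 20.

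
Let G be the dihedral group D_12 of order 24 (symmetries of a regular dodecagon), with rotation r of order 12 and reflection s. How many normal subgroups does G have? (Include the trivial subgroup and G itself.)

9

G has 34 subgroups. Checking conjugation-invariance by order — order 1: 1/1 normal; order 2: 1/13 normal; order 3: 1/1 normal; order 4: 1/7 normal; order 6: 1/5 normal; order 8: 0/3 normal; order 12: 3/3 normal; order 24: 1/1 normal.
Total normal subgroups: 9.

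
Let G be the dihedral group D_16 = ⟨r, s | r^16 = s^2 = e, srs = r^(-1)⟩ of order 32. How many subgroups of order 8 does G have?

|G| = 32 and 8 | 32, so subgroups of order 8 are possible by Lagrange.
The subgroups of order 8 are: {e, r^2, r^4, r^6, r^8, r^10, r^12, r^14}; {e, r^4, r^8, r^12, r^2s, r^6s, r^10s, r^14s}; {e, r^4, r^8, r^12, r^3s, r^7s, r^11s, r^15s}; {e, r^4, r^8, r^12, s, r^4s, r^8s, r^12s}; … (5 in all).
So G has 5 subgroups of order 8.

5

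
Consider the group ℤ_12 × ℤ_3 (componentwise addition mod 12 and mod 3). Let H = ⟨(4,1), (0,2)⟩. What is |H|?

|⟨(4,1)⟩| = 3 and |⟨(0,2)⟩| = 3, so |H| is a multiple of lcm(3, 3) = 3 and divides |G| = 36.
Closing under the operation: H = {(0,0), (0,1), (0,2), (4,0), (4,1), (4,2), (8,0), (8,1), (8,2)}, so |H| = 9.

9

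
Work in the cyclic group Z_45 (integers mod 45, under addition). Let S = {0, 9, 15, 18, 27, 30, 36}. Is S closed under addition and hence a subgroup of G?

|S| = 7 does not divide |G| = 45, so by Lagrange S is not a subgroup.

No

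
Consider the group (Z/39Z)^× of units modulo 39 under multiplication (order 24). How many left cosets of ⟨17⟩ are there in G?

4

|⟨17⟩| = 6 and |G| = 24.
By Lagrange, [G : H] = |G|/|H| = 24/6 = 4.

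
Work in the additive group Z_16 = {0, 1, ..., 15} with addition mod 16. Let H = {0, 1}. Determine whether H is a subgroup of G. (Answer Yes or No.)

No

1 ∈ H but its inverse 15 ∉ H, so H is not a subgroup.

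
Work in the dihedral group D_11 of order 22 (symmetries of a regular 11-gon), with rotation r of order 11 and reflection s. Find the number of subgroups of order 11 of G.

|G| = 22 and 11 | 22, so subgroups of order 11 are possible by Lagrange.
The subgroups of order 11 are: {e, r, r^2, r^3, r^4, r^5, r^6, r^7, r^8, r^9, r^10}.
So G has 1 subgroup of order 11.

1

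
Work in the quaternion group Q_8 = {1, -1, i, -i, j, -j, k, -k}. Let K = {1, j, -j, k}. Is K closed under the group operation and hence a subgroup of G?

k ∈ K but its inverse -k ∉ K, so K is not a subgroup.

No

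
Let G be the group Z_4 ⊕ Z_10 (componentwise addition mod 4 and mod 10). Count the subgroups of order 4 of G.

3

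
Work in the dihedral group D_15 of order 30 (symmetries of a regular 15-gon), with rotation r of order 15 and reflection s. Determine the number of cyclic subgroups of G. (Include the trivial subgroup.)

Each element a generates a cyclic subgroup ⟨a⟩; distinct elements may generate the same one (a cyclic group of order d has φ(d) generators).
Cyclic subgroups by order — order 1: 1; order 2: 15; order 3: 1; order 5: 1; order 15: 1.
Total: 19.

19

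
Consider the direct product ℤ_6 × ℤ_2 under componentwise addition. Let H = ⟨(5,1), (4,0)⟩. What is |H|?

|⟨(5,1)⟩| = 6 and |⟨(4,0)⟩| = 3, so |H| is a multiple of lcm(6, 3) = 6 and divides |G| = 12.
Closing under the operation: H = {(0,0), (1,1), (2,0), (3,1), (4,0), (5,1)}, so |H| = 6.

6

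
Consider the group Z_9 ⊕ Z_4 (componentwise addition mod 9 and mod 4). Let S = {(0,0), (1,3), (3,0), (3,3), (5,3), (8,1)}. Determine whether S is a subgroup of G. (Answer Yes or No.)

No

(3,3) ∈ S but its inverse (6,1) ∉ S, so S is not a subgroup.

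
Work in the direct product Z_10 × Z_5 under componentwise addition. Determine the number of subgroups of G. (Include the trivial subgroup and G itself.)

|G| = 50, so by Lagrange every subgroup order divides 50. Divisors: 1, 2, 5, 10, 25, 50.
Subgroups by order — order 1: 1; order 2: 1; order 5: 6; order 10: 6; order 25: 1; order 50: 1.
Total: 1 + 1 + 6 + 6 + 1 + 1 = 16.

16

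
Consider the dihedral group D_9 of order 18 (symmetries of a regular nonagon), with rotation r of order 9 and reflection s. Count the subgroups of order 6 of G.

3

|G| = 18 and 6 | 18, so subgroups of order 6 are possible by Lagrange.
The subgroups of order 6 are: {e, r^3, r^6, r^2s, r^5s, r^8s}; {e, r^3, r^6, s, r^3s, r^6s}; {e, r^3, r^6, rs, r^4s, r^7s}.
So G has 3 subgroups of order 6.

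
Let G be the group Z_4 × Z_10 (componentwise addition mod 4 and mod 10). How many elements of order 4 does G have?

An element (a,b) has order lcm(ord(a), ord(b)); count pairs with lcm equal to 4.
Enumerating gives 4 such elements.

4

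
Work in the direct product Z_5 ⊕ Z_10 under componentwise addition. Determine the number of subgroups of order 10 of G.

6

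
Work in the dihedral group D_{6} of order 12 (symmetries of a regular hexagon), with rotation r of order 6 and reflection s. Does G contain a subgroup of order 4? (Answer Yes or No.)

Yes

4 | 12. A subgroup of order 4 is {e, r^3, r^2s, r^5s}.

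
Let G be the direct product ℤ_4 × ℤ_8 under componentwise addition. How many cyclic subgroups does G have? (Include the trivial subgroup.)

14

Each element a generates a cyclic subgroup ⟨a⟩; distinct elements may generate the same one (a cyclic group of order d has φ(d) generators).
Cyclic subgroups by order — order 1: 1; order 2: 3; order 4: 6; order 8: 4.
Total: 14.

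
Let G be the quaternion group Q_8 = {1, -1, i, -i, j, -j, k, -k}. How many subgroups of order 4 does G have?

3

|G| = 8 and 4 | 8, so subgroups of order 4 are possible by Lagrange.
The subgroups of order 4 are: {1, -1, i, -i}; {1, -1, j, -j}; {1, -1, k, -k}.
So G has 3 subgroups of order 4.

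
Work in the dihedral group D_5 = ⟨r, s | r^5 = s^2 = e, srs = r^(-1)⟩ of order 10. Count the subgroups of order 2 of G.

5

|G| = 10 and 2 | 10, so subgroups of order 2 are possible by Lagrange.
The subgroups of order 2 are: {e, r^2s}; {e, r^3s}; {e, r^4s}; {e, rs}; … (5 in all).
So G has 5 subgroups of order 2.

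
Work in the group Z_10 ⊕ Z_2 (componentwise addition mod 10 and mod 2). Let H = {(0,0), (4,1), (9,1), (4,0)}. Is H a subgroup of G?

No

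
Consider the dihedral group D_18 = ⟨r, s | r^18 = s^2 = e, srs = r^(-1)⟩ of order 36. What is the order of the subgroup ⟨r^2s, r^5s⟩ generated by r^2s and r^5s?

|⟨r^2s⟩| = 2 and |⟨r^5s⟩| = 2, so |H| is a multiple of lcm(2, 2) = 2 and divides |G| = 36.
Closing under the operation: H = {e, r^3, r^6, r^9, r^12, r^15, r^2s, r^5s, r^8s, r^11s, r^14s, r^17s}, so |H| = 12.

12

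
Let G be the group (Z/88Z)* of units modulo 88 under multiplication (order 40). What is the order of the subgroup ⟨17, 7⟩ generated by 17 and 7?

20

|⟨17⟩| = 10 and |⟨7⟩| = 10, so |H| is a multiple of lcm(10, 10) = 10 and divides |G| = 40.
Closing under the operation: H = {1, 7, 9, 15, 17, 23, 25, 31, 39, 41, 47, 49, 57, 63, 65, 71, 73, 79, 81, 87}, so |H| = 20.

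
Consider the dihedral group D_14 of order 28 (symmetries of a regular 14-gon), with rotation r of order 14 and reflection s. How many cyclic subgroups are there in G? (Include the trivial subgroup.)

18

A cyclic subgroup of order d is generated by each of its φ(d) elements of order d, so the cyclic subgroups of order d number (#elements of order d)/φ(d).
Cyclic subgroups by order — order 1: 1; order 2: 15; order 7: 1; order 14: 1.
Total: 18.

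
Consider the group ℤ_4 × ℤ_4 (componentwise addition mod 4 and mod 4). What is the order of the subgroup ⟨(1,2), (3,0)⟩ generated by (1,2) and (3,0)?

|⟨(1,2)⟩| = 4 and |⟨(3,0)⟩| = 4, so |H| is a multiple of lcm(4, 4) = 4 and divides |G| = 16.
Closing under the operation: H = {(0,0), (0,2), (1,0), (1,2), (2,0), (2,2), (3,0), (3,2)}, so |H| = 8.

8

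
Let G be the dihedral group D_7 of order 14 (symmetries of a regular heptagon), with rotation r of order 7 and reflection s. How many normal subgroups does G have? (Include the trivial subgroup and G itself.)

3

G has 10 subgroups. Checking conjugation-invariance by order — order 1: 1/1 normal; order 2: 0/7 normal; order 7: 1/1 normal; order 14: 1/1 normal.
Total normal subgroups: 3.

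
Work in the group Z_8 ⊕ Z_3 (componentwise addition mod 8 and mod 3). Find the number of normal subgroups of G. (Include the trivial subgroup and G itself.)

8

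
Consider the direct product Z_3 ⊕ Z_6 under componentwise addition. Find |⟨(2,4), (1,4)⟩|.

9

|⟨(2,4)⟩| = 3 and |⟨(1,4)⟩| = 3, so |H| is a multiple of lcm(3, 3) = 3 and divides |G| = 18.
Closing under the operation: H = {(0,0), (0,2), (0,4), (1,0), (1,2), (1,4), (2,0), (2,2), (2,4)}, so |H| = 9.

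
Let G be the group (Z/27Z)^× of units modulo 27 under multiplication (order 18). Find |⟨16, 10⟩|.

9

|⟨16⟩| = 9 and |⟨10⟩| = 3, so |H| is a multiple of lcm(9, 3) = 9 and divides |G| = 18.
Closing under the operation: H = {1, 4, 7, 10, 13, 16, 19, 22, 25}, so |H| = 9.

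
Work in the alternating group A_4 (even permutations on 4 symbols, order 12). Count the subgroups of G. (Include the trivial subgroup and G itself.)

10

|G| = 12, so by Lagrange every subgroup order divides 12. Divisors: 1, 2, 3, 4, 6, 12.
Subgroups by order — order 1: 1; order 2: 3; order 3: 4; order 4: 1; order 6: 0; order 12: 1.
Total: 1 + 3 + 4 + 1 + 0 + 1 = 10.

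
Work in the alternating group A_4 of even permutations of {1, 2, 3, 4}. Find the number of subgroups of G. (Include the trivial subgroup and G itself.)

10

|G| = 12, so by Lagrange every subgroup order divides 12. Divisors: 1, 2, 3, 4, 6, 12.
Subgroups by order — order 1: 1; order 2: 3; order 3: 4; order 4: 1; order 6: 0; order 12: 1.
Total: 1 + 3 + 4 + 1 + 0 + 1 = 10.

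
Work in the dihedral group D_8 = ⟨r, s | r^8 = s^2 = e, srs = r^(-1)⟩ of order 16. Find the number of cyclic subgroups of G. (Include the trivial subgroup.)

A cyclic subgroup of order d is generated by each of its φ(d) elements of order d, so the cyclic subgroups of order d number (#elements of order d)/φ(d).
Cyclic subgroups by order — order 1: 1; order 2: 9; order 4: 1; order 8: 1.
Total: 12.

12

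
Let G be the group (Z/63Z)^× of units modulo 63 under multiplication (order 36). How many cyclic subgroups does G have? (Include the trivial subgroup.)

20

Group the elements of G by the cyclic subgroup they generate; each cyclic subgroup of order d accounts for φ(d) elements.
Cyclic subgroups by order — order 1: 1; order 2: 3; order 3: 4; order 6: 12.
Total: 20.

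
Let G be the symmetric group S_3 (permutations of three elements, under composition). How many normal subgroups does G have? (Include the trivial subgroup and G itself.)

3

G has 6 subgroups. Checking conjugation-invariance by order — order 1: 1/1 normal; order 2: 0/3 normal; order 3: 1/1 normal; order 6: 1/1 normal.
Total normal subgroups: 3.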